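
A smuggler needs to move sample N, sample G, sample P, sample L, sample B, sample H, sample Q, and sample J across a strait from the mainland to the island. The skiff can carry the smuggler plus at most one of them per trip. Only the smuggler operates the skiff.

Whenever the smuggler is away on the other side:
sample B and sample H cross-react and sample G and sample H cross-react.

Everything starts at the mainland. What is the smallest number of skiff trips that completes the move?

17

Counting alone: the smuggler can take at most 1 across per trip to the island, so moving all 8 needs at least 8 loaded trips out, with a return between consecutive ones — at least 15 crossings.
The safety rule pushes this higher. Following every safe sequence of crossings, the most of the 8 that can be at the island as the skiff arrives there on crossing 15 is 7 — never all 8.
So no plan with fewer than 17 crossings exists, and this one achieves 17:
1. Smuggler goes to the island with sample H.
2. Smuggler goes back to the mainland alone.
3. Smuggler goes to the island with sample N.
4. Smuggler goes back to the mainland alone.
5. Smuggler goes to the island with sample G.
6. Smuggler goes back to the mainland with sample H.
7. Smuggler goes to the island with sample B.
8. Smuggler goes back to the mainland alone.
9. Smuggler goes to the island with sample P.
10. Smuggler goes back to the mainland alone.
11. Smuggler goes to the island with sample L.
12. Smuggler goes back to the mainland alone.
13. Smuggler goes to the island with sample Q.
14. Smuggler goes back to the mainland alone.
15. Smuggler goes to the island with sample J.
16. Smuggler goes back to the mainland alone.
17. Smuggler goes to the island with sample H.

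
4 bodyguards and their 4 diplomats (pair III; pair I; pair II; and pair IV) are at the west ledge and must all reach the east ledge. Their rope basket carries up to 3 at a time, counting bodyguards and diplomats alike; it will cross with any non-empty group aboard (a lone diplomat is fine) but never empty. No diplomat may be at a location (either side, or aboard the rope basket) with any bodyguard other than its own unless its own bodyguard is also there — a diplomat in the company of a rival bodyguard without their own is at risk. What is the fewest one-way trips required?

9

Counting alone: each trip to the east ledge takes at most 3 across and each return brings at least 1 back, so after t trips out (and t−1 returns) at most 3t − (t−1) of the 8 are across; that first reaches 8 at t = 4, so at least 7 crossings are needed.
The safety rule pushes this higher. Following every safe sequence of crossings, the most of the 8 that can be at the east ledge as the rope basket arrives there on crossing 7 is 7 — never all 8.
So no plan with fewer than 9 crossings exists, and this one achieves 9:
1. bodyguard III and diplomat III cross → the east ledge.
2. bodyguard III crosses ← the west ledge.
3. bodyguard I, bodyguard III, and diplomat I cross → the east ledge.
4. bodyguard III and diplomat III cross ← the west ledge.
5. bodyguard II, bodyguard III, and bodyguard IV cross → the east ledge.
6. diplomat I crosses ← the west ledge.
7. diplomat I and diplomat III cross → the east ledge.
8. diplomat III crosses ← the west ledge.
9. diplomat II, diplomat III, and diplomat IV cross → the east ledge.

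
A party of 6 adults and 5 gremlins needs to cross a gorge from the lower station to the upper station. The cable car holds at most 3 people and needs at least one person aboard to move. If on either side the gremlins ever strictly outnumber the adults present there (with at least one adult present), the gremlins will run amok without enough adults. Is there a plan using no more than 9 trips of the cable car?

Yes — this plan uses 9 crossings (≤ 9):
1. 3 gremlins → the upper station.  (the lower station: 6A 2G; the upper station: 0A 3G)
2. 1 gremlin ← the lower station.  (the lower station: 6A 3G; the upper station: 0A 2G)
3. 3 adults → the upper station.  (the lower station: 3A 3G; the upper station: 3A 2G)
4. 1 adult ← the lower station.  (the lower station: 4A 3G; the upper station: 2A 2G)
5. 2 adults and 1 gremlin → the upper station.  (the lower station: 2A 2G; the upper station: 4A 3G)
6. 1 adult ← the lower station.  (the lower station: 3A 2G; the upper station: 3A 3G)
7. 2 adults and 1 gremlin → the upper station.  (the lower station: 1A 1G; the upper station: 5A 4G)
8. 1 adult ← the lower station.  (the lower station: 2A 1G; the upper station: 4A 4G)
9. 2 adults and 1 gremlin → the upper station.  (the lower station: 0A 0G; the upper station: 6A 5G)

Yes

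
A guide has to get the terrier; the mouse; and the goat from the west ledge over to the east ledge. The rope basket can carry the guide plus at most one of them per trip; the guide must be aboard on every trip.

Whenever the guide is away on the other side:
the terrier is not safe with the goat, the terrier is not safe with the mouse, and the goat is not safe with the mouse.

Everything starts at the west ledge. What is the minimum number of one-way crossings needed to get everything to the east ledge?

impossible

Whatever the first load, the items left behind include a forbidden pair without the guide. No opening move is safe, so no plan exists.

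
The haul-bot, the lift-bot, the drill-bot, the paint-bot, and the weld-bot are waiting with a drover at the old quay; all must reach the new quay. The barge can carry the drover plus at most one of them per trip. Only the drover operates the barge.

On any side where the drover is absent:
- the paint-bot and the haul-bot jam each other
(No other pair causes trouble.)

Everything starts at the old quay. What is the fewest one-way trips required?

Counting alone: the drover can take at most 1 across per trip to the new quay, so moving all 5 needs at least 5 loaded trips out, with a return between consecutive ones — at least 9 crossings.
The plan below uses exactly 9 crossings, so it is optimal:
1. Drover goes to the new quay with the haul-bot.  [the old quay: the drill-bot, the lift-bot, the paint-bot, the weld-bot | the new quay: the haul-bot]
2. Drover goes back to the old quay alone.  [the old quay: the drill-bot, the lift-bot, the paint-bot, the weld-bot | the new quay: the haul-bot]
3. Drover goes to the new quay with the lift-bot.  [the old quay: the drill-bot, the paint-bot, the weld-bot | the new quay: the haul-bot, the lift-bot]
4. Drover goes back to the old quay alone.  [the old quay: the drill-bot, the paint-bot, the weld-bot | the new quay: the haul-bot, the lift-bot]
5. Drover goes to the new quay with the drill-bot.  [the old quay: the paint-bot, the weld-bot | the new quay: the drill-bot, the haul-bot, the lift-bot]
6. Drover goes back to the old quay alone.  [the old quay: the paint-bot, the weld-bot | the new quay: the drill-bot, the haul-bot, the lift-bot]
7. Drover goes to the new quay with the weld-bot.  [the old quay: the paint-bot | the new quay: the drill-bot, the haul-bot, the lift-bot, the weld-bot]
8. Drover goes back to the old quay alone.  [the old quay: the paint-bot | the new quay: the drill-bot, the haul-bot, the lift-bot, the weld-bot]
9. Drover goes to the new quay with the paint-bot.  [the old quay: — | the new quay: the drill-bot, the haul-bot, the lift-bot, the paint-bot, the weld-bot]

9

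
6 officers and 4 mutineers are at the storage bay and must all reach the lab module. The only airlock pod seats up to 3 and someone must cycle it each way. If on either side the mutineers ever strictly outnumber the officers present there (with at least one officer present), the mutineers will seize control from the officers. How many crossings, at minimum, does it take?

Counting alone: each trip to the lab module takes at most 3 across and each return brings at least 1 back, so after t trips out (and t−1 returns) at most 3t − (t−1) of the 10 are across; that first reaches 10 at t = 5, so at least 9 crossings are needed.
The plan below uses exactly 9 crossings, so it is optimal:
1. 2 mutineers → the lab module.  (the storage bay: 6O 2M; the lab module: 0O 2M)
2. 1 mutineer ← the storage bay.  (the storage bay: 6O 3M; the lab module: 0O 1M)
3. 3 mutineers → the lab module.  (the storage bay: 6O 0M; the lab module: 0O 4M)
4. 1 mutineer ← the storage bay.  (the storage bay: 6O 1M; the lab module: 0O 3M)
5. 3 officers → the lab module.  (the storage bay: 3O 1M; the lab module: 3O 3M)
6. 1 mutineer ← the storage bay.  (the storage bay: 3O 2M; the lab module: 3O 2M)
7. 1 officer and 2 mutineers → the lab module.  (the storage bay: 2O 0M; the lab module: 4O 4M)
8. 1 mutineer ← the storage bay.  (the storage bay: 2O 1M; the lab module: 4O 3M)
9. 2 officers and 1 mutineer → the lab module.  (the storage bay: 0O 0M; the lab module: 6O 4M)

9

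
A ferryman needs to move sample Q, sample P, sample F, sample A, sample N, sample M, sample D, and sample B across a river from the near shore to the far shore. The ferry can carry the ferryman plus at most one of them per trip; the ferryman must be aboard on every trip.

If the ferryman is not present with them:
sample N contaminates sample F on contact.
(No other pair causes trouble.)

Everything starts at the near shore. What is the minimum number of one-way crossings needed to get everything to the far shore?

15

Counting alone: the ferryman can take at most 1 across per trip to the far shore, so moving all 8 needs at least 8 loaded trips out, with a return between consecutive ones — at least 15 crossings.
The plan below uses exactly 15 crossings, so it is optimal:
1. Ferryman goes to the far shore with sample F.
2. Ferryman goes back to the near shore alone.
3. Ferryman goes to the far shore with sample Q.
4. Ferryman goes back to the near shore alone.
5. Ferryman goes to the far shore with sample P.
6. Ferryman goes back to the near shore alone.
7. Ferryman goes to the far shore with sample A.
8. Ferryman goes back to the near shore alone.
9. Ferryman goes to the far shore with sample M.
10. Ferryman goes back to the near shore alone.
11. Ferryman goes to the far shore with sample D.
12. Ferryman goes back to the near shore alone.
13. Ferryman goes to the far shore with sample B.
14. Ferryman goes back to the near shore alone.
15. Ferryman goes to the far shore with sample N.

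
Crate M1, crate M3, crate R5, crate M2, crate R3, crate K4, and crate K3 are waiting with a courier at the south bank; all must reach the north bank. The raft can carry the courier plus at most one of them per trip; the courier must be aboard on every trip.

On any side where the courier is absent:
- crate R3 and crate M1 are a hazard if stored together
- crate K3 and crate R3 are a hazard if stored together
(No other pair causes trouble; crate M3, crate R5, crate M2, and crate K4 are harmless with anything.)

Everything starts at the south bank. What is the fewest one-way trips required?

15

Counting alone: the courier can take at most 1 across per trip to the north bank, so moving all 7 needs at least 7 loaded trips out, with a return between consecutive ones — at least 13 crossings.
The safety rule pushes this higher. Following every safe sequence of crossings, the most of the 7 that can be at the north bank as the raft arrives there on crossing 13 is 6 — never all 7.
So no plan with fewer than 15 crossings exists, and this one achieves 15:
1. Courier goes to the north bank with crate R3.
2. Courier goes back to the south bank alone.
3. Courier goes to the north bank with crate M1.
4. Courier goes back to the south bank with crate R3.
5. Courier goes to the north bank with crate K3.
6. Courier goes back to the south bank alone.
7. Courier goes to the north bank with crate M3.
8. Courier goes back to the south bank alone.
9. Courier goes to the north bank with crate R5.
10. Courier goes back to the south bank alone.
11. Courier goes to the north bank with crate M2.
12. Courier goes back to the south bank alone.
13. Courier goes to the north bank with crate K4.
14. Courier goes back to the south bank alone.
15. Courier goes to the north bank with crate R3.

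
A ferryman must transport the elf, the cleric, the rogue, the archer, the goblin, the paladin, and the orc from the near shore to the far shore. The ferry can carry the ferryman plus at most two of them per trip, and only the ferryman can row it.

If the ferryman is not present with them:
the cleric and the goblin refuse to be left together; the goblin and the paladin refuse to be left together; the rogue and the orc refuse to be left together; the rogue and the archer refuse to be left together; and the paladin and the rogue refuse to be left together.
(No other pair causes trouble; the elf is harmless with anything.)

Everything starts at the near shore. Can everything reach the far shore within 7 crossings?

No

Counting alone: the ferryman can take at most 2 across per trip to the far shore, so moving all 7 needs at least 4 loaded trips out, with a return between consecutive ones — at least 7 crossings.
The safety rule pushes this higher. Following every safe sequence of crossings, the most of the 7 that can be at the far shore as the ferry arrives there on crossing 7 is 6 — never all 7.
So the move cannot be finished within 7 crossings. (The shortest complete plan takes 9:)
1. Ferryman goes to the far shore with the goblin and the rogue.
2. Ferryman goes back to the near shore alone.
3. Ferryman goes to the far shore with the elf.
4. Ferryman goes back to the near shore alone.
5. Ferryman goes to the far shore with the archer and the cleric.
6. Ferryman goes back to the near shore with the goblin and the rogue.
7. Ferryman goes to the far shore with the orc and the paladin.
8. Ferryman goes back to the near shore alone.
9. Ferryman goes to the far shore with the goblin and the rogue.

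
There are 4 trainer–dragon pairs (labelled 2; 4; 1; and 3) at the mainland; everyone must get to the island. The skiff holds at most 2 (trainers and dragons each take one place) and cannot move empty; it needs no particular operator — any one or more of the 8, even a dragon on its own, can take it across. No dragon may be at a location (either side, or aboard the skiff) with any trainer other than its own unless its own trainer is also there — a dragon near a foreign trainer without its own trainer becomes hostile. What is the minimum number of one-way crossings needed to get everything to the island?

impossible

Following every safe sequence of crossings from the start, the most of the 8 that can be at the island as the skiff arrives there on crossings 1, 3, 5 is 2, 3, 4 respectively; the best ever achieved is 4 of 8.
From crossing 7 on, no configuration arises that was not already reachable earlier: only 44 distinct safe configurations (who is on which side, and where the skiff is) can ever be reached, none of them has everyone across, and every continuation just revisits them. So no valid plan exists.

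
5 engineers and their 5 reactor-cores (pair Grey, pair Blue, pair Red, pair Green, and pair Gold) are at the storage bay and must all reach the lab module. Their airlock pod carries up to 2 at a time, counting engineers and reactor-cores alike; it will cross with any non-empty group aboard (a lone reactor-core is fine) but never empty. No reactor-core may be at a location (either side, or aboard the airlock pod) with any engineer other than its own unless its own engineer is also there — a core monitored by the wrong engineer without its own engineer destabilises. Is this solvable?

Following every safe sequence of crossings from the start, the most of the 10 that can be at the lab module as the airlock pod arrives there on crossings 1, 3, 5, 7 is 2, 3, 4, 5 respectively; the best ever achieved is 5 of 10.
From crossing 9 on, no configuration arises that was not already reachable earlier: only 82 distinct safe configurations (who is on which side, and where the airlock pod is) can ever be reached, none of them has everyone across, and every continuation just revisits them. So no valid plan exists.

No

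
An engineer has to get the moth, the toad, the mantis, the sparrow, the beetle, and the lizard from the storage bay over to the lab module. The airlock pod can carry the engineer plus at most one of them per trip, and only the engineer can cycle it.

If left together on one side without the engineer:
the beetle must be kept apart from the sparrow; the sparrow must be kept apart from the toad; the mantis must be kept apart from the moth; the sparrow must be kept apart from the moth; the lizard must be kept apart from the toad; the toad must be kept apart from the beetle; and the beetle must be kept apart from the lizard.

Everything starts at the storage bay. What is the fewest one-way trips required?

impossible

Whatever the first load, the items left behind include a forbidden pair without the engineer. No opening move is safe, so no plan exists.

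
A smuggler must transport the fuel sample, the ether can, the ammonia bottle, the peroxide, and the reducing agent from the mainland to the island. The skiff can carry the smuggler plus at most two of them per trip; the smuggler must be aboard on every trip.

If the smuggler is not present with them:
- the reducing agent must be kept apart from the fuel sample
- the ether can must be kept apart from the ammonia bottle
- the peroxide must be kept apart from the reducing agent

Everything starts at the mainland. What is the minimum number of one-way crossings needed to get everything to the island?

5

Counting alone: the smuggler can take at most 2 across per trip to the island, so moving all 5 needs at least 3 loaded trips out, with a return between consecutive ones — at least 5 crossings.
The plan below uses exactly 5 crossings, so it is optimal:
1. Smuggler goes to the island with the ether can and the reducing agent.  [the mainland: the ammonia bottle, the fuel sample, the peroxide | the island: the ether can, the reducing agent]
2. Smuggler goes back to the mainland alone.  [the mainland: the ammonia bottle, the fuel sample, the peroxide | the island: the ether can, the reducing agent]
3. Smuggler goes to the island with the fuel sample and the peroxide.  [the mainland: the ammonia bottle | the island: the ether can, the fuel sample, the peroxide, the reducing agent]
4. Smuggler goes back to the mainland with the reducing agent.  [the mainland: the ammonia bottle, the reducing agent | the island: the ether can, the fuel sample, the peroxide]
5. Smuggler goes to the island with the ammonia bottle and the reducing agent.  [the mainland: — | the island: the ammonia bottle, the ether can, the fuel sample, the peroxide, the reducing agent]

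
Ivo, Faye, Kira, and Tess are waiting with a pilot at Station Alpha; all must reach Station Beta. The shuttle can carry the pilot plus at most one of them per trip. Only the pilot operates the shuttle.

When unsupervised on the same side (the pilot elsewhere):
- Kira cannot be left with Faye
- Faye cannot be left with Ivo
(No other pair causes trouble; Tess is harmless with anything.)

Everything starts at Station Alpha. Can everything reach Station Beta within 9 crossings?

Yes

Yes — this plan uses 9 crossings (≤ 9):
1. Pilot goes to Station Beta with Faye.
2. Pilot goes back to Station Alpha alone.
3. Pilot goes to Station Beta with Ivo.
4. Pilot goes back to Station Alpha with Faye.
5. Pilot goes to Station Beta with Kira.
6. Pilot goes back to Station Alpha alone.
7. Pilot goes to Station Beta with Tess.
8. Pilot goes back to Station Alpha alone.
9. Pilot goes to Station Beta with Faye.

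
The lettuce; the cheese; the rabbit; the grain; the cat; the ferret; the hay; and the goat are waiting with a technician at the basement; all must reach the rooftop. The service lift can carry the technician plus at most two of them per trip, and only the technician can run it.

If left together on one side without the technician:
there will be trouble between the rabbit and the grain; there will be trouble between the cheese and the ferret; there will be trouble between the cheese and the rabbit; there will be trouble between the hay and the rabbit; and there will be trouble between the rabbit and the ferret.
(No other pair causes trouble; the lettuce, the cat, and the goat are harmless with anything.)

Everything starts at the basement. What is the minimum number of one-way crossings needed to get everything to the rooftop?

13

Counting alone: the technician can take at most 2 across per trip to the rooftop, so moving all 8 needs at least 4 loaded trips out, with a return between consecutive ones — at least 7 crossings.
The safety rule pushes this higher. Following every safe sequence of crossings, the most of the 8 that can be at the rooftop as the service lift arrives there on crossings 7, 9, 11 is 5, 6, 7 respectively — never all 8.
So no plan with fewer than 13 crossings exists, and this one achieves 13:
1. Technician goes to the rooftop with the cheese and the rabbit.  [the basement: the cat, the ferret, the goat, the grain, the hay, the lettuce | the rooftop: the cheese, the rabbit]
2. Technician goes back to the basement with the cheese.  [the basement: the cat, the cheese, the ferret, the goat, the grain, the hay, the lettuce | the rooftop: the rabbit]
3. Technician goes to the rooftop with the cheese and the lettuce.  [the basement: the cat, the ferret, the goat, the grain, the hay | the rooftop: the cheese, the lettuce, the rabbit]
4. Technician goes back to the basement with the cheese.  [the basement: the cat, the cheese, the ferret, the goat, the grain, the hay | the rooftop: the lettuce, the rabbit]
5. Technician goes to the rooftop with the cheese and the grain.  [the basement: the cat, the ferret, the goat, the hay | the rooftop: the cheese, the grain, the lettuce, the rabbit]
6. Technician goes back to the basement with the rabbit.  [the basement: the cat, the ferret, the goat, the hay, the rabbit | the rooftop: the cheese, the grain, the lettuce]
7. Technician goes to the rooftop with the cat and the rabbit.  [the basement: the ferret, the goat, the hay | the rooftop: the cat, the cheese, the grain, the lettuce, the rabbit]
8. Technician goes back to the basement with the rabbit.  [the basement: the ferret, the goat, the hay, the rabbit | the rooftop: the cat, the cheese, the grain, the lettuce]
9. Technician goes to the rooftop with the hay and the rabbit.  [the basement: the ferret, the goat | the rooftop: the cat, the cheese, the grain, the hay, the lettuce, the rabbit]
10. Technician goes back to the basement with the rabbit.  [the basement: the ferret, the goat, the rabbit | the rooftop: the cat, the cheese, the grain, the hay, the lettuce]
11. Technician goes to the rooftop with the goat and the rabbit.  [the basement: the ferret | the rooftop: the cat, the cheese, the goat, the grain, the hay, the lettuce, the rabbit]
12. Technician goes back to the basement with the rabbit.  [the basement: the ferret, the rabbit | the rooftop: the cat, the cheese, the goat, the grain, the hay, the lettuce]
13. Technician goes to the rooftop with the ferret and the rabbit.  [the basement: — | the rooftop: the cat, the cheese, the ferret, the goat, the grain, the hay, the lettuce, the rabbit]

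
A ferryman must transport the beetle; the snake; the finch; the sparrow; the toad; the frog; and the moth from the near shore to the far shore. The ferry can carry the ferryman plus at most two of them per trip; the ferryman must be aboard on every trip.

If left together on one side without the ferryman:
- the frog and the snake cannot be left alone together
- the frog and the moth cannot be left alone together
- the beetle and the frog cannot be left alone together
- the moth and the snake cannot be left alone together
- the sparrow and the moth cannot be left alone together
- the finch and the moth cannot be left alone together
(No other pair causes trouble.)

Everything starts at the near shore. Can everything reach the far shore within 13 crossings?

Yes — this plan uses 11 crossings (≤ 13):
1. Ferryman goes to the far shore with the frog and the moth.
2. Ferryman goes back to the near shore with the frog.
3. Ferryman goes to the far shore with the beetle and the snake.
4. Ferryman goes back to the near shore with the snake.
5. Ferryman goes to the far shore with the finch and the snake.
6. Ferryman goes back to the near shore with the moth.
7. Ferryman goes to the far shore with the frog and the sparrow.
8. Ferryman goes back to the near shore with the frog.
9. Ferryman goes to the far shore with the frog and the toad.
10. Ferryman goes back to the near shore with the frog.
11. Ferryman goes to the far shore with the frog and the moth.

Yes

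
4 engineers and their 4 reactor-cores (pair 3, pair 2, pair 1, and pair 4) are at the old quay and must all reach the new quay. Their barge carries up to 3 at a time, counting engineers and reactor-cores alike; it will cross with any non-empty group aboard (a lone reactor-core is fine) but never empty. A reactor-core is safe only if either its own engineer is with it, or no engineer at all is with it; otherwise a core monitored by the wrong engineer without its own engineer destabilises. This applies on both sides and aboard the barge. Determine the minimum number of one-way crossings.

9

Counting alone: each trip to the new quay takes at most 3 across and each return brings at least 1 back, so after t trips out (and t−1 returns) at most 3t − (t−1) of the 8 are across; that first reaches 8 at t = 4, so at least 7 crossings are needed.
The safety rule pushes this higher. Following every safe sequence of crossings, the most of the 8 that can be at the new quay as the barge arrives there on crossing 7 is 7 — never all 8.
So no plan with fewer than 9 crossings exists, and this one achieves 9:
1. engineer 3 and reactor-core 3 cross → the new quay.
2. engineer 3 crosses ← the old quay.
3. engineer 2, engineer 3, and reactor-core 2 cross → the new quay.
4. engineer 3 and reactor-core 3 cross ← the old quay.
5. engineer 1, engineer 3, and engineer 4 cross → the new quay.
6. reactor-core 2 crosses ← the old quay.
7. reactor-core 2 and reactor-core 3 cross → the new quay.
8. reactor-core 3 crosses ← the old quay.
9. reactor-core 1, reactor-core 3, and reactor-core 4 cross → the new quay.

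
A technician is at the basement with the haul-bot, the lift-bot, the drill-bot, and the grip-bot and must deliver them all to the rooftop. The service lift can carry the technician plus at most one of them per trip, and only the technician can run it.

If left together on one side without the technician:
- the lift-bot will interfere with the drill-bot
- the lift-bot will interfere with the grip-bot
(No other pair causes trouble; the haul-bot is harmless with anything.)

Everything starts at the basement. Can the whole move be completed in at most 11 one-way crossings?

Yes

Yes — this plan uses 9 crossings (≤ 11):
1. Technician goes to the rooftop with the lift-bot.
2. Technician goes back to the basement alone.
3. Technician goes to the rooftop with the haul-bot.
4. Technician goes back to the basement alone.
5. Technician goes to the rooftop with the drill-bot.
6. Technician goes back to the basement with the lift-bot.
7. Technician goes to the rooftop with the grip-bot.
8. Technician goes back to the basement alone.
9. Technician goes to the rooftop with the lift-bot.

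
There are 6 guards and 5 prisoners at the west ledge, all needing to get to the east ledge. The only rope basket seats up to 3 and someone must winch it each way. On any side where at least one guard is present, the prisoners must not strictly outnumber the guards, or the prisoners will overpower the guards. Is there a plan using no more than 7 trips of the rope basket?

Counting alone: each trip to the east ledge takes at most 3 across and each return brings at least 1 back, so after t trips out (and t−1 returns) at most 3t − (t−1) of the 11 are across; that first reaches 11 at t = 5, so at least 9 crossings are needed.
Since 7 < 9, 7 crossings cannot be enough. (The shortest complete plan in fact takes 9:)
1. 3 prisoners → the east ledge.  (the west ledge: 6G 2P; the east ledge: 0G 3P)
2. 1 prisoner ← the west ledge.  (the west ledge: 6G 3P; the east ledge: 0G 2P)
3. 3 guards → the east ledge.  (the west ledge: 3G 3P; the east ledge: 3G 2P)
4. 1 guard ← the west ledge.  (the west ledge: 4G 3P; the east ledge: 2G 2P)
5. 2 guards and 1 prisoner → the east ledge.  (the west ledge: 2G 2P; the east ledge: 4G 3P)
6. 1 guard ← the west ledge.  (the west ledge: 3G 2P; the east ledge: 3G 3P)
7. 2 guards and 1 prisoner → the east ledge.  (the west ledge: 1G 1P; the east ledge: 5G 4P)
8. 1 guard ← the west ledge.  (the west ledge: 2G 1P; the east ledge: 4G 4P)
9. 2 guards and 1 prisoner → the east ledge.  (the west ledge: 0G 0P; the east ledge: 6G 5P)

No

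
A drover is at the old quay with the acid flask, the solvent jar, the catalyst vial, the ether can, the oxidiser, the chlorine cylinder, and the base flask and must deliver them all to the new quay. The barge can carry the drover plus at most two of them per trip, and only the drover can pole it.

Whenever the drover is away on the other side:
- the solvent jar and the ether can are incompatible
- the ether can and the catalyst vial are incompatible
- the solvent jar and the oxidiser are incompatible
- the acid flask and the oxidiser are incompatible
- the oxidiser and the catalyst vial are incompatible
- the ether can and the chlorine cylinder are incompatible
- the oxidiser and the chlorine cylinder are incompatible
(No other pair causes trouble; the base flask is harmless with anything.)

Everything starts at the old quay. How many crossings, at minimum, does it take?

Counting alone: the drover can take at most 2 across per trip to the new quay, so moving all 7 needs at least 4 loaded trips out, with a return between consecutive ones — at least 7 crossings.
The safety rule pushes this higher. Following every safe sequence of crossings, the most of the 7 that can be at the new quay as the barge arrives there on crossing 7 is 6 — never all 7.
So no plan with fewer than 9 crossings exists, and this one achieves 9:
1. Drover goes to the new quay with the ether can and the oxidiser.  [the old quay: the acid flask, the base flask, the catalyst vial, the chlorine cylinder, the solvent jar | the new quay: the ether can, the oxidiser]
2. Drover goes back to the old quay alone.  [the old quay: the acid flask, the base flask, the catalyst vial, the chlorine cylinder, the solvent jar | the new quay: the ether can, the oxidiser]
3. Drover goes to the new quay with the base flask.  [the old quay: the acid flask, the catalyst vial, the chlorine cylinder, the solvent jar | the new quay: the base flask, the ether can, the oxidiser]
4. Drover goes back to the old quay alone.  [the old quay: the acid flask, the catalyst vial, the chlorine cylinder, the solvent jar | the new quay: the base flask, the ether can, the oxidiser]
5. Drover goes to the new quay with the acid flask and the solvent jar.  [the old quay: the catalyst vial, the chlorine cylinder | the new quay: the acid flask, the base flask, the ether can, the oxidiser, the solvent jar]
6. Drover goes back to the old quay with the ether can and the oxidiser.  [the old quay: the catalyst vial, the chlorine cylinder, the ether can, the oxidiser | the new quay: the acid flask, the base flask, the solvent jar]
7. Drover goes to the new quay with the catalyst vial and the chlorine cylinder.  [the old quay: the ether can, the oxidiser | the new quay: the acid flask, the base flask, the catalyst vial, the chlorine cylinder, the solvent jar]
8. Drover goes back to the old quay alone.  [the old quay: the ether can, the oxidiser | the new quay: the acid flask, the base flask, the catalyst vial, the chlorine cylinder, the solvent jar]
9. Drover goes to the new quay with the ether can and the oxidiser.  [the old quay: — | the new quay: the acid flask, the base flask, the catalyst vial, the chlorine cylinder, the ether can, the oxidiser, the solvent jar]

9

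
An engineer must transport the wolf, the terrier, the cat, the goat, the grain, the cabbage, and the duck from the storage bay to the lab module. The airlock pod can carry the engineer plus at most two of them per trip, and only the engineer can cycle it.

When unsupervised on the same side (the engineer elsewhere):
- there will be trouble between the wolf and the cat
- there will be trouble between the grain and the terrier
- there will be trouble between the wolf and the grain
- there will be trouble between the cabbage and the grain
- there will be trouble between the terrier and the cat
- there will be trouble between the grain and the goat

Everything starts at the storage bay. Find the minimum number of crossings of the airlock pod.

Counting alone: the engineer can take at most 2 across per trip to the lab module, so moving all 7 needs at least 4 loaded trips out, with a return between consecutive ones — at least 7 crossings.
The safety rule pushes this higher. Following every safe sequence of crossings, the most of the 7 that can be at the lab module as the airlock pod arrives there on crossing 7 is 6 — never all 7.
So no plan with fewer than 9 crossings exists, and this one achieves 9:
1. Engineer goes to the lab module with the cat and the grain.  [the storage bay: the cabbage, the duck, the goat, the terrier, the wolf | the lab module: the cat, the grain]
2. Engineer goes back to the storage bay alone.  [the storage bay: the cabbage, the duck, the goat, the terrier, the wolf | the lab module: the cat, the grain]
3. Engineer goes to the lab module with the duck.  [the storage bay: the cabbage, the goat, the terrier, the wolf | the lab module: the cat, the duck, the grain]
4. Engineer goes back to the storage bay alone.  [the storage bay: the cabbage, the goat, the terrier, the wolf | the lab module: the cat, the duck, the grain]
5. Engineer goes to the lab module with the terrier and the wolf.  [the storage bay: the cabbage, the goat | the lab module: the cat, the duck, the grain, the terrier, the wolf]
6. Engineer goes back to the storage bay with the cat and the grain.  [the storage bay: the cabbage, the cat, the goat, the grain | the lab module: the duck, the terrier, the wolf]
7. Engineer goes to the lab module with the cabbage and the goat.  [the storage bay: the cat, the grain | the lab module: the cabbage, the duck, the goat, the terrier, the wolf]
8. Engineer goes back to the storage bay alone.  [the storage bay: the cat, the grain | the lab module: the cabbage, the duck, the goat, the terrier, the wolf]
9. Engineer goes to the lab module with the cat and the grain.  [the storage bay: — | the lab module: the cabbage, the cat, the duck, the goat, the grain, the terrier, the wolf]

9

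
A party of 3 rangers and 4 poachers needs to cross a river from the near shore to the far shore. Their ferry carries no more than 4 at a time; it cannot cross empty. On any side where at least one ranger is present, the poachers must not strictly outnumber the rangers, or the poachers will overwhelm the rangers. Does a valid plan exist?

No

The poachers already outnumber the rangers at the near shore before anyone moves, so the starting position itself is disallowed.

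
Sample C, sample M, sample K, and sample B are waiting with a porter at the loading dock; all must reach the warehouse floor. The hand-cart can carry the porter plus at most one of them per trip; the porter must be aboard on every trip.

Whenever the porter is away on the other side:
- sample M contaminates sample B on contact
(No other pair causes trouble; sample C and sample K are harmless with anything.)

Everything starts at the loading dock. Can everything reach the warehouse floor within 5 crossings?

Counting alone: the porter can take at most 1 across per trip to the warehouse floor, so moving all 4 needs at least 4 loaded trips out, with a return between consecutive ones — at least 7 crossings.
Since 5 < 7, 5 crossings cannot be enough. (The shortest complete plan in fact takes 7:)
1. Porter goes to the warehouse floor with sample M.  [the loading dock: sample B, sample C, sample K | the warehouse floor: sample M]
2. Porter goes back to the loading dock alone.  [the loading dock: sample B, sample C, sample K | the warehouse floor: sample M]
3. Porter goes to the warehouse floor with sample C.  [the loading dock: sample B, sample K | the warehouse floor: sample C, sample M]
4. Porter goes back to the loading dock alone.  [the loading dock: sample B, sample K | the warehouse floor: sample C, sample M]
5. Porter goes to the warehouse floor with sample K.  [the loading dock: sample B | the warehouse floor: sample C, sample K, sample M]
6. Porter goes back to the loading dock alone.  [the loading dock: sample B | the warehouse floor: sample C, sample K, sample M]
7. Porter goes to the warehouse floor with sample B.  [the loading dock: — | the warehouse floor: sample B, sample C, sample K, sample M]

No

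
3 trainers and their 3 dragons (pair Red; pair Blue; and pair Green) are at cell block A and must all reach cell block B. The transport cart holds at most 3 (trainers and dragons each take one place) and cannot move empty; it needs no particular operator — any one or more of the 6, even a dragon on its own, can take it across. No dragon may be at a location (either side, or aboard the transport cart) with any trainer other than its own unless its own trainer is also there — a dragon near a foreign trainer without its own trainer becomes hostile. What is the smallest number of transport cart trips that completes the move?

5

Counting alone: each trip to cell block B takes at most 3 across and each return brings at least 1 back, so after t trips out (and t−1 returns) at most 3t − (t−1) of the 6 are across; that first reaches 6 at t = 3, so at least 5 crossings are needed.
The plan below uses exactly 5 crossings, so it is optimal:
1. dragon Red and trainer Red cross → cell block B.
2. trainer Red crosses ← cell block A.
3. trainer Blue, trainer Green, and trainer Red cross → cell block B.
4. dragon Red crosses ← cell block A.
5. dragon Blue, dragon Green, and dragon Red cross → cell block B.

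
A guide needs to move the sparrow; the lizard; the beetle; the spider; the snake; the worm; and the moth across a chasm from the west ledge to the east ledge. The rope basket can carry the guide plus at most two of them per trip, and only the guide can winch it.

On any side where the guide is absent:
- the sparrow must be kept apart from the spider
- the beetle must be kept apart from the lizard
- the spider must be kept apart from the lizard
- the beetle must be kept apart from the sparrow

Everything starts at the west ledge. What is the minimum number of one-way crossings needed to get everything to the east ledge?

7

Counting alone: the guide can take at most 2 across per trip to the east ledge, so moving all 7 needs at least 4 loaded trips out, with a return between consecutive ones — at least 7 crossings.
The plan below uses exactly 7 crossings, so it is optimal:
1. Guide goes to the east ledge with the lizard and the sparrow.
2. Guide goes back to the west ledge alone.
3. Guide goes to the east ledge with the snake.
4. Guide goes back to the west ledge alone.
5. Guide goes to the east ledge with the moth and the worm.
6. Guide goes back to the west ledge alone.
7. Guide goes to the east ledge with the beetle and the spider.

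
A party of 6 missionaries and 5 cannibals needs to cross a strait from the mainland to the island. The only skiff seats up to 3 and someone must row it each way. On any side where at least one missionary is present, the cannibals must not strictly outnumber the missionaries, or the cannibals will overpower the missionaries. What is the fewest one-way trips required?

Counting alone: each trip to the island takes at most 3 across and each return brings at least 1 back, so after t trips out (and t−1 returns) at most 3t − (t−1) of the 11 are across; that first reaches 11 at t = 5, so at least 9 crossings are needed.
The plan below uses exactly 9 crossings, so it is optimal:
1. 3 cannibals → the island.  (the mainland: 6M 2C; the island: 0M 3C)
2. 1 cannibal ← the mainland.  (the mainland: 6M 3C; the island: 0M 2C)
3. 3 missionaries → the island.  (the mainland: 3M 3C; the island: 3M 2C)
4. 1 missionary ← the mainland.  (the mainland: 4M 3C; the island: 2M 2C)
5. 2 missionaries and 1 cannibal → the island.  (the mainland: 2M 2C; the island: 4M 3C)
6. 1 missionary ← the mainland.  (the mainland: 3M 2C; the island: 3M 3C)
7. 2 missionaries and 1 cannibal → the island.  (the mainland: 1M 1C; the island: 5M 4C)
8. 1 missionary ← the mainland.  (the mainland: 2M 1C; the island: 4M 4C)
9. 2 missionaries and 1 cannibal → the island.  (the mainland: 0M 0C; the island: 6M 5C)

9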